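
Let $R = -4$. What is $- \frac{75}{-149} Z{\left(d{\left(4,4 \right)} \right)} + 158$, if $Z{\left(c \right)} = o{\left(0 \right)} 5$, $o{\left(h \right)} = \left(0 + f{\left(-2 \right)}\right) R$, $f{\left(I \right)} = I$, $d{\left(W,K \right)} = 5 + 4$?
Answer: $\frac{26542}{149} \approx 178.13$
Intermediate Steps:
$d{\left(W,K \right)} = 9$
$o{\left(h \right)} = 8$ ($o{\left(h \right)} = \left(0 - 2\right) \left(-4\right) = \left(-2\right) \left(-4\right) = 8$)
$Z{\left(c \right)} = 40$ ($Z{\left(c \right)} = 8 \cdot 5 = 40$)
$- \frac{75}{-149} Z{\left(d{\left(4,4 \right)} \right)} + 158 = - \frac{75}{-149} \cdot 40 + 158 = \left(-75\right) \left(- \frac{1}{149}\right) 40 + 158 = \frac{75}{149} \cdot 40 + 158 = \frac{3000}{149} + 158 = \frac{26542}{149}$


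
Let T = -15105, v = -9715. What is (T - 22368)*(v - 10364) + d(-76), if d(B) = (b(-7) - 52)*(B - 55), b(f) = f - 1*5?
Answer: 752428751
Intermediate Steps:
b(f) = -5 + f (b(f) = f - 5 = -5 + f)
d(B) = 3520 - 64*B (d(B) = ((-5 - 7) - 52)*(B - 55) = (-12 - 52)*(-55 + B) = -64*(-55 + B) = 3520 - 64*B)
(T - 22368)*(v - 10364) + d(-76) = (-15105 - 22368)*(-9715 - 10364) + (3520 - 64*(-76)) = -37473*(-20079) + (3520 + 4864) = 752420367 + 8384 = 752428751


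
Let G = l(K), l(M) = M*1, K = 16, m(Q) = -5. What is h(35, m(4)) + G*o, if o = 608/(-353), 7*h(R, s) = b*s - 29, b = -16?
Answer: -50093/2471 ≈ -20.272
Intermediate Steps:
h(R, s) = -29/7 - 16*s/7 (h(R, s) = (-16*s - 29)/7 = (-29 - 16*s)/7 = -29/7 - 16*s/7)
l(M) = M
G = 16
o = -608/353 (o = 608*(-1/353) = -608/353 ≈ -1.7224)
h(35, m(4)) + G*o = (-29/7 - 16/7*(-5)) + 16*(-608/353) = (-29/7 + 80/7) - 9728/353 = 51/7 - 9728/353 = -50093/2471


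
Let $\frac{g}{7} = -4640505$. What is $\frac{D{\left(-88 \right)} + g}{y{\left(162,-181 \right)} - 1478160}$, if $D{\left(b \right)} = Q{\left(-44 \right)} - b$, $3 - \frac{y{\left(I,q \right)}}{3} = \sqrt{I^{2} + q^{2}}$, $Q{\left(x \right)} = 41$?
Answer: $\frac{2667521059017}{121384991542} - \frac{5413901 \sqrt{59005}}{121384991542} \approx 21.965$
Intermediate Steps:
$g = -32483535$ ($g = 7 \left(-4640505\right) = -32483535$)
$y{\left(I,q \right)} = 9 - 3 \sqrt{I^{2} + q^{2}}$
$D{\left(b \right)} = 41 - b$
$\frac{D{\left(-88 \right)} + g}{y{\left(162,-181 \right)} - 1478160} = \frac{\left(41 - -88\right) - 32483535}{\left(9 - 3 \sqrt{162^{2} + \left(-181\right)^{2}}\right) - 1478160} = \frac{\left(41 + 88\right) - 32483535}{\left(9 - 3 \sqrt{26244 + 32761}\right) - 1478160} = \frac{129 - 32483535}{\left(9 - 3 \sqrt{59005}\right) - 1478160} = - \frac{32483406}{-1478151 - 3 \sqrt{59005}}$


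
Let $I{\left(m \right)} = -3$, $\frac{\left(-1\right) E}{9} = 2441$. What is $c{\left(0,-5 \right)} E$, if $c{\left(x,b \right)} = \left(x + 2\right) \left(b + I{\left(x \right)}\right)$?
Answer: $351504$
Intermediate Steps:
$E = -21969$ ($E = \left(-9\right) 2441 = -21969$)
$c{\left(x,b \right)} = \left(-3 + b\right) \left(2 + x\right)$ ($c{\left(x,b \right)} = \left(x + 2\right) \left(b - 3\right) = \left(2 + x\right) \left(-3 + b\right) = \left(-3 + b\right) \left(2 + x\right)$)
$c{\left(0,-5 \right)} E = \left(-6 - 0 + 2 \left(-5\right) - 0\right) \left(-21969\right) = \left(-6 + 0 - 10 + 0\right) \left(-21969\right) = \left(-16\right) \left(-21969\right) = 351504$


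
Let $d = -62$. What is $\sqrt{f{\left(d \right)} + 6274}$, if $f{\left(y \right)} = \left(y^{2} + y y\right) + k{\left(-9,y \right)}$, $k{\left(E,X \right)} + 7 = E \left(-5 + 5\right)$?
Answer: $\sqrt{13955} \approx 118.13$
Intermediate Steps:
$k{\left(E,X \right)} = -7$ ($k{\left(E,X \right)} = -7 + E \left(-5 + 5\right) = -7 + E 0 = -7 + 0 = -7$)
$f{\left(y \right)} = -7 + 2 y^{2}$ ($f{\left(y \right)} = \left(y^{2} + y y\right) - 7 = \left(y^{2} + y^{2}\right) - 7 = 2 y^{2} - 7 = -7 + 2 y^{2}$)
$\sqrt{f{\left(d \right)} + 6274} = \sqrt{\left(-7 + 2 \left(-62\right)^{2}\right) + 6274} = \sqrt{\left(-7 + 2 \cdot 3844\right) + 6274} = \sqrt{\left(-7 + 7688\right) + 6274} = \sqrt{7681 + 6274} = \sqrt{13955}$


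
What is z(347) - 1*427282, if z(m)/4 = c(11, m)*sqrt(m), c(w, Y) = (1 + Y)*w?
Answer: -427282 + 15312*sqrt(347) ≈ -1.4205e+5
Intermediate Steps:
c(w, Y) = w*(1 + Y)
z(m) = 4*sqrt(m)*(11 + 11*m) (z(m) = 4*((11*(1 + m))*sqrt(m)) = 4*((11 + 11*m)*sqrt(m)) = 4*(sqrt(m)*(11 + 11*m)) = 4*sqrt(m)*(11 + 11*m))
z(347) - 1*427282 = 44*sqrt(347)*(1 + 347) - 1*427282 = 44*sqrt(347)*348 - 427282 = 15312*sqrt(347) - 427282 = -427282 + 15312*sqrt(347)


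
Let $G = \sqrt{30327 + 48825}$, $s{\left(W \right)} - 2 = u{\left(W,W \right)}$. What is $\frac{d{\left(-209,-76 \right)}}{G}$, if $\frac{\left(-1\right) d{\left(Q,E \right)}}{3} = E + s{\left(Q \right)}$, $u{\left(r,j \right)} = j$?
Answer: $\frac{283 \sqrt{4947}}{6596} \approx 3.0177$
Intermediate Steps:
$s{\left(W \right)} = 2 + W$
$G = 4 \sqrt{4947}$ ($G = \sqrt{79152} = 4 \sqrt{4947} \approx 281.34$)
$d{\left(Q,E \right)} = -6 - 3 E - 3 Q$ ($d{\left(Q,E \right)} = - 3 \left(E + \left(2 + Q\right)\right) = - 3 \left(2 + E + Q\right) = -6 - 3 E - 3 Q$)
$\frac{d{\left(-209,-76 \right)}}{G} = \frac{-6 - -228 - -627}{4 \sqrt{4947}} = \left(-6 + 228 + 627\right) \frac{\sqrt{4947}}{19788} = 849 \frac{\sqrt{4947}}{19788} = \frac{283 \sqrt{4947}}{6596}$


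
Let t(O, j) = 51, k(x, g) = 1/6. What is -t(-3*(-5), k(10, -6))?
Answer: -51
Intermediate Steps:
k(x, g) = ⅙
-t(-3*(-5), k(10, -6)) = -1*51 = -51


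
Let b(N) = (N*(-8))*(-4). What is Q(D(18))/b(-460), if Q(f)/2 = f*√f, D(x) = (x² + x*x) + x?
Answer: -999*√74/3680 ≈ -2.3353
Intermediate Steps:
b(N) = 32*N (b(N) = -8*N*(-4) = 32*N)
D(x) = x + 2*x² (D(x) = (x² + x²) + x = 2*x² + x = x + 2*x²)
Q(f) = 2*f^(3/2) (Q(f) = 2*(f*√f) = 2*f^(3/2))
Q(D(18))/b(-460) = (2*(18*(1 + 2*18))^(3/2))/((32*(-460))) = (2*(18*(1 + 36))^(3/2))/(-14720) = (2*(18*37)^(3/2))*(-1/14720) = (2*666^(3/2))*(-1/14720) = (2*(1998*√74))*(-1/14720) = (3996*√74)*(-1/14720) = -999*√74/3680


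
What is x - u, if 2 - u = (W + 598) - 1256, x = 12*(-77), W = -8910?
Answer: -10494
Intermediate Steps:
x = -924
u = 9570 (u = 2 - ((-8910 + 598) - 1256) = 2 - (-8312 - 1256) = 2 - 1*(-9568) = 2 + 9568 = 9570)
x - u = -924 - 1*9570 = -924 - 9570 = -10494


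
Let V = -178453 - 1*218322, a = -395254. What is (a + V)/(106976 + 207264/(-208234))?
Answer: -82463683393/11137916560 ≈ -7.4039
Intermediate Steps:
V = -396775 (V = -178453 - 218322 = -396775)
(a + V)/(106976 + 207264/(-208234)) = (-395254 - 396775)/(106976 + 207264/(-208234)) = -792029/(106976 + 207264*(-1/208234)) = -792029/(106976 - 103632/104117) = -792029/11137916560/104117 = -792029*104117/11137916560 = -82463683393/11137916560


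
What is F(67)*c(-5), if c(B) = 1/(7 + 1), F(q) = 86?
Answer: 43/4 ≈ 10.750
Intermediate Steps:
c(B) = ⅛ (c(B) = 1/8 = ⅛)
F(67)*c(-5) = 86*(⅛) = 43/4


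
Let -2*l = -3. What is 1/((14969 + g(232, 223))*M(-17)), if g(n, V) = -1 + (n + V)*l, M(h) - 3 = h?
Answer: -1/219107 ≈ -4.5640e-6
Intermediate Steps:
l = 3/2 (l = -½*(-3) = 3/2 ≈ 1.5000)
M(h) = 3 + h
g(n, V) = -1 + 3*V/2 + 3*n/2 (g(n, V) = -1 + (n + V)*(3/2) = -1 + (V + n)*(3/2) = -1 + (3*V/2 + 3*n/2) = -1 + 3*V/2 + 3*n/2)
1/((14969 + g(232, 223))*M(-17)) = 1/((14969 + (-1 + (3/2)*223 + (3/2)*232))*(3 - 17)) = 1/((14969 + (-1 + 669/2 + 348))*(-14)) = -1/14/(14969 + 1363/2) = -1/14/(31301/2) = (2/31301)*(-1/14) = -1/219107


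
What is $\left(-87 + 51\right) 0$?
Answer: $0$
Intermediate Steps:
$\left(-87 + 51\right) 0 = \left(-36\right) 0 = 0$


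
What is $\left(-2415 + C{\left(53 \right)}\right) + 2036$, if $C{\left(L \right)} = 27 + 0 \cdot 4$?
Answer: $-352$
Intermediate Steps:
$C{\left(L \right)} = 27$ ($C{\left(L \right)} = 27 + 0 = 27$)
$\left(-2415 + C{\left(53 \right)}\right) + 2036 = \left(-2415 + 27\right) + 2036 = -2388 + 2036 = -352$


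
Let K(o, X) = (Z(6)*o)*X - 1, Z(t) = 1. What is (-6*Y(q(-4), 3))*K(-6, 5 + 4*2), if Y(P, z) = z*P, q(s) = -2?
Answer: -2844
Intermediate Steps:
Y(P, z) = P*z
K(o, X) = -1 + X*o (K(o, X) = (1*o)*X - 1 = o*X - 1 = X*o - 1 = -1 + X*o)
(-6*Y(q(-4), 3))*K(-6, 5 + 4*2) = (-(-12)*3)*(-1 + (5 + 4*2)*(-6)) = (-6*(-6))*(-1 + (5 + 8)*(-6)) = 36*(-1 + 13*(-6)) = 36*(-1 - 78) = 36*(-79) = -2844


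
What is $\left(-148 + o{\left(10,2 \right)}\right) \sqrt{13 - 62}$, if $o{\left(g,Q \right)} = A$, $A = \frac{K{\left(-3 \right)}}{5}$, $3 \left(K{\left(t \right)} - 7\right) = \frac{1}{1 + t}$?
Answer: $- \frac{30793 i}{30} \approx - 1026.4 i$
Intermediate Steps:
$K{\left(t \right)} = 7 + \frac{1}{3 \left(1 + t\right)}$
$A = \frac{41}{30}$ ($A = \frac{\frac{1}{3} \frac{1}{1 - 3} \left(22 + 21 \left(-3\right)\right)}{5} = \frac{22 - 63}{3 \left(-2\right)} \frac{1}{5} = \frac{1}{3} \left(- \frac{1}{2}\right) \left(-41\right) \frac{1}{5} = \frac{41}{6} \cdot \frac{1}{5} = \frac{41}{30} \approx 1.3667$)
$o{\left(g,Q \right)} = \frac{41}{30}$
$\left(-148 + o{\left(10,2 \right)}\right) \sqrt{13 - 62} = \left(-148 + \frac{41}{30}\right) \sqrt{13 - 62} = - \frac{4399 \sqrt{-49}}{30} = - \frac{4399 \cdot 7 i}{30} = - \frac{30793 i}{30}$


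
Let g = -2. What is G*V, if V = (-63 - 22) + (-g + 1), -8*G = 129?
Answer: 5289/4 ≈ 1322.3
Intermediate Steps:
G = -129/8 (G = -1/8*129 = -129/8 ≈ -16.125)
V = -82 (V = (-63 - 22) + (-1*(-2) + 1) = -85 + (2 + 1) = -85 + 3 = -82)
G*V = -129/8*(-82) = 5289/4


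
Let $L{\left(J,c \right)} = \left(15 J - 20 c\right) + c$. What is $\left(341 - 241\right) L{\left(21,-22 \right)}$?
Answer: $73300$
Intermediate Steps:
$L{\left(J,c \right)} = - 19 c + 15 J$ ($L{\left(J,c \right)} = \left(- 20 c + 15 J\right) + c = - 19 c + 15 J$)
$\left(341 - 241\right) L{\left(21,-22 \right)} = \left(341 - 241\right) \left(\left(-19\right) \left(-22\right) + 15 \cdot 21\right) = 100 \left(418 + 315\right) = 100 \cdot 733 = 73300$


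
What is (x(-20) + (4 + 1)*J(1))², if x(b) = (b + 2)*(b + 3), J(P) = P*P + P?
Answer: 99856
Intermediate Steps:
J(P) = P + P² (J(P) = P² + P = P + P²)
x(b) = (2 + b)*(3 + b)
(x(-20) + (4 + 1)*J(1))² = ((6 + (-20)² + 5*(-20)) + (4 + 1)*(1*(1 + 1)))² = ((6 + 400 - 100) + 5*(1*2))² = (306 + 5*2)² = (306 + 10)² = 316² = 99856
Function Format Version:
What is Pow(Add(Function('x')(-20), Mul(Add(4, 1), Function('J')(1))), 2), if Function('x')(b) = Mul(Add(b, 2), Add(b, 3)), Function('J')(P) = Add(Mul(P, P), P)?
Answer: 99856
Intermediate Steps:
Function('J')(P) = Add(P, Pow(P, 2)) (Function('J')(P) = Add(Pow(P, 2), P) = Add(P, Pow(P, 2)))
Function('x')(b) = Mul(Add(2, b), Add(3, b))
Pow(Add(Function('x')(-20), Mul(Add(4, 1), Function('J')(1))), 2) = Pow(Add(Add(6, Pow(-20, 2), Mul(5, -20)), Mul(Add(4, 1), Mul(1, Add(1, 1)))), 2) = Pow(Add(Add(6, 400, -100), Mul(5, Mul(1, 2))), 2) = Pow(Add(306, Mul(5, 2)), 2) = Pow(Add(306, 10), 2) = Pow(316, 2) = 99856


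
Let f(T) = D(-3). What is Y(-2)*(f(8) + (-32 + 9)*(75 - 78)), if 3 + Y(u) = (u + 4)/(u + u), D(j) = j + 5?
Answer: -497/2 ≈ -248.50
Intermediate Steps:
D(j) = 5 + j
f(T) = 2 (f(T) = 5 - 3 = 2)
Y(u) = -3 + (4 + u)/(2*u) (Y(u) = -3 + (u + 4)/(u + u) = -3 + (4 + u)/((2*u)) = -3 + (4 + u)*(1/(2*u)) = -3 + (4 + u)/(2*u))
Y(-2)*(f(8) + (-32 + 9)*(75 - 78)) = (-5/2 + 2/(-2))*(2 + (-32 + 9)*(75 - 78)) = (-5/2 + 2*(-½))*(2 - 23*(-3)) = (-5/2 - 1)*(2 + 69) = -7/2*71 = -497/2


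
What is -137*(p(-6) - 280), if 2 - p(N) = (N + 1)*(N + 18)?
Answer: 29866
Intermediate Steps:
p(N) = 2 - (1 + N)*(18 + N) (p(N) = 2 - (N + 1)*(N + 18) = 2 - (1 + N)*(18 + N))
-137*(p(-6) - 280) = -137*((-16 - 1*(-6)² - 19*(-6)) - 280) = -137*((-16 - 1*36 + 114) - 280) = -137*((-16 - 36 + 114) - 280) = -137*(62 - 280) = -137*(-218) = 29866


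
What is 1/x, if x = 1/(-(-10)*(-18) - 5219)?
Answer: -5399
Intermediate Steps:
x = -1/5399 (x = 1/(-1*180 - 5219) = 1/(-180 - 5219) = 1/(-5399) = -1/5399 ≈ -0.00018522)
1/x = 1/(-1/5399) = -5399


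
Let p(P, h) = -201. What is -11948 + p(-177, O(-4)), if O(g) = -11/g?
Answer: -12149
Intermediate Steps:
-11948 + p(-177, O(-4)) = -11948 - 201 = -12149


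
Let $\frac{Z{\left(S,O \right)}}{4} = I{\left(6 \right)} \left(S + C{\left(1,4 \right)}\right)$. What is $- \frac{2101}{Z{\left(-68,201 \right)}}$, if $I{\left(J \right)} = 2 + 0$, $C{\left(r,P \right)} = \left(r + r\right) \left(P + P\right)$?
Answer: $\frac{2101}{416} \approx 5.0505$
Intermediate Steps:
$C{\left(r,P \right)} = 4 P r$ ($C{\left(r,P \right)} = 2 r 2 P = 4 P r$)
$I{\left(J \right)} = 2$
$Z{\left(S,O \right)} = 128 + 8 S$ ($Z{\left(S,O \right)} = 4 \cdot 2 \left(S + 4 \cdot 4 \cdot 1\right) = 4 \cdot 2 \left(S + 16\right) = 4 \cdot 2 \left(16 + S\right) = 4 \left(32 + 2 S\right) = 128 + 8 S$)
$- \frac{2101}{Z{\left(-68,201 \right)}} = - \frac{2101}{128 + 8 \left(-68\right)} = - \frac{2101}{128 - 544} = - \frac{2101}{-416} = \left(-2101\right) \left(- \frac{1}{416}\right) = \frac{2101}{416}$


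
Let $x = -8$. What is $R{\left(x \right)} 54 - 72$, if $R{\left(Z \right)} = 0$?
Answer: $-72$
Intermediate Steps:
$R{\left(x \right)} 54 - 72 = 0 \cdot 54 - 72 = 0 - 72 = -72$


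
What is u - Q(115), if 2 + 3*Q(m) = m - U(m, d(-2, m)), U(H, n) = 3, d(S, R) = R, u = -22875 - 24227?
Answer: -141416/3 ≈ -47139.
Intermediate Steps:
u = -47102
Q(m) = -5/3 + m/3 (Q(m) = -⅔ + (m - 1*3)/3 = -⅔ + (m - 3)/3 = -⅔ + (-3 + m)/3 = -⅔ + (-1 + m/3) = -5/3 + m/3)
u - Q(115) = -47102 - (-5/3 + (⅓)*115) = -47102 - (-5/3 + 115/3) = -47102 - 1*110/3 = -47102 - 110/3 = -141416/3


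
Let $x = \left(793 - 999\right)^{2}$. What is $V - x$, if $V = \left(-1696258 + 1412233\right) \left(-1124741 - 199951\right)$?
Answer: $376245602864$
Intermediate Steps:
$V = 376245645300$ ($V = \left(-284025\right) \left(-1324692\right) = 376245645300$)
$x = 42436$ ($x = \left(-206\right)^{2} = 42436$)
$V - x = 376245645300 - 42436 = 376245602864$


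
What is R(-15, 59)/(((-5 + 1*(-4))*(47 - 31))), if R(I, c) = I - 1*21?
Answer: ¼ ≈ 0.25000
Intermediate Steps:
R(I, c) = -21 + I (R(I, c) = I - 21 = -21 + I)
R(-15, 59)/(((-5 + 1*(-4))*(47 - 31))) = (-21 - 15)/(((-5 + 1*(-4))*(47 - 31))) = -36*1/(16*(-5 - 4)) = -36/((-9*16)) = -36/(-144) = -36*(-1/144) = ¼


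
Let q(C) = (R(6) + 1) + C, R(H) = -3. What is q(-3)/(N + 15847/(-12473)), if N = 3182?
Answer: -62365/39673239 ≈ -0.0015720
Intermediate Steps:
q(C) = -2 + C (q(C) = (-3 + 1) + C = -2 + C)
q(-3)/(N + 15847/(-12473)) = (-2 - 3)/(3182 + 15847/(-12473)) = -5/(3182 + 15847*(-1/12473)) = -5/(3182 - 15847/12473) = -5/(39673239/12473) = (12473/39673239)*(-5) = -62365/39673239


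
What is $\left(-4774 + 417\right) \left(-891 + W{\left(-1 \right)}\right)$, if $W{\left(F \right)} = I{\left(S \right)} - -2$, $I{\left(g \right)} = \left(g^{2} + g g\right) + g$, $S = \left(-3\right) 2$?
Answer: $3585811$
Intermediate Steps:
$S = -6$
$I{\left(g \right)} = g + 2 g^{2}$ ($I{\left(g \right)} = \left(g^{2} + g^{2}\right) + g = 2 g^{2} + g = g + 2 g^{2}$)
$W{\left(F \right)} = 68$ ($W{\left(F \right)} = - 6 \left(1 + 2 \left(-6\right)\right) - -2 = - 6 \left(1 - 12\right) + 2 = \left(-6\right) \left(-11\right) + 2 = 66 + 2 = 68$)
$\left(-4774 + 417\right) \left(-891 + W{\left(-1 \right)}\right) = \left(-4774 + 417\right) \left(-891 + 68\right) = \left(-4357\right) \left(-823\right) = 3585811$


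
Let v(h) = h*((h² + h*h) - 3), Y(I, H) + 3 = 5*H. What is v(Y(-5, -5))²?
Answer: 1920192400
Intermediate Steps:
Y(I, H) = -3 + 5*H
v(h) = h*(-3 + 2*h²) (v(h) = h*((h² + h²) - 3) = h*(2*h² - 3) = h*(-3 + 2*h²))
v(Y(-5, -5))² = ((-3 + 5*(-5))*(-3 + 2*(-3 + 5*(-5))²))² = ((-3 - 25)*(-3 + 2*(-3 - 25)²))² = (-28*(-3 + 2*(-28)²))² = (-28*(-3 + 2*784))² = (-28*(-3 + 1568))² = (-28*1565)² = (-43820)² = 1920192400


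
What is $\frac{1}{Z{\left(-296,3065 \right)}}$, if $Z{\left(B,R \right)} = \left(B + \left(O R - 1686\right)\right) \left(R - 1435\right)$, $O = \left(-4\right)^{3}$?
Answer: $- \frac{1}{322971460} \approx -3.0963 \cdot 10^{-9}$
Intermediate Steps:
$O = -64$
$Z{\left(B,R \right)} = \left(-1435 + R\right) \left(-1686 + B - 64 R\right)$ ($Z{\left(B,R \right)} = \left(B - \left(1686 + 64 R\right)\right) \left(R - 1435\right) = \left(B - \left(1686 + 64 R\right)\right) \left(-1435 + R\right) = \left(-1686 + B - 64 R\right) \left(-1435 + R\right) = \left(-1435 + R\right) \left(-1686 + B - 64 R\right)$)
$\frac{1}{Z{\left(-296,3065 \right)}} = \frac{1}{2419410 - -424760 - 64 \cdot 3065^{2} + 90154 \cdot 3065 - 907240} = \frac{1}{2419410 + 424760 - 601230400 + 276322010 - 907240} = \frac{1}{-322971460} = - \frac{1}{322971460}$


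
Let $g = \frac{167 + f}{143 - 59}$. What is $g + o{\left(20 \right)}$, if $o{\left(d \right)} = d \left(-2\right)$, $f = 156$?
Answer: $- \frac{3037}{84} \approx -36.155$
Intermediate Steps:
$g = \frac{323}{84}$ ($g = \frac{167 + 156}{143 - 59} = \frac{323}{84} \approx 3.8452$)
$o{\left(d \right)} = - 2 d$
$g + o{\left(20 \right)} = \frac{323}{84} - 40 = - \frac{3037}{84}$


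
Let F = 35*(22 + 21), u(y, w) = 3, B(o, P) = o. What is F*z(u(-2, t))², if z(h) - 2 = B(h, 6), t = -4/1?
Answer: 37625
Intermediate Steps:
t = -4 (t = -4*1 = -4)
z(h) = 2 + h
F = 1505 (F = 35*43 = 1505)
F*z(u(-2, t))² = 1505*(2 + 3)² = 1505*5² = 1505*25 = 37625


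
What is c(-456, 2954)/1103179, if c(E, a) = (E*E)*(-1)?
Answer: -207936/1103179 ≈ -0.18849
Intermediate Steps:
c(E, a) = -E**2 (c(E, a) = E**2*(-1) = -E**2)
c(-456, 2954)/1103179 = -1*(-456)**2/1103179 = -1*207936*(1/1103179) = -207936*1/1103179 = -207936/1103179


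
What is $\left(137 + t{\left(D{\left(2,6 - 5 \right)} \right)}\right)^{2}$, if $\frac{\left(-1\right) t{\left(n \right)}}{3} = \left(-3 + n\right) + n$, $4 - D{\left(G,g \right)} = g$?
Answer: $16384$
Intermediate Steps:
$D{\left(G,g \right)} = 4 - g$
$t{\left(n \right)} = 9 - 6 n$ ($t{\left(n \right)} = - 3 \left(\left(-3 + n\right) + n\right) = - 3 \left(-3 + 2 n\right) = 9 - 6 n$)
$\left(137 + t{\left(D{\left(2,6 - 5 \right)} \right)}\right)^{2} = \left(137 + \left(9 - 6 \left(4 - \left(6 - 5\right)\right)\right)\right)^{2} = \left(137 + \left(9 - 6 \left(4 - 1\right)\right)\right)^{2} = \left(137 + \left(9 - 18\right)\right)^{2} = \left(137 - 9\right)^{2} = 128^{2} = 16384$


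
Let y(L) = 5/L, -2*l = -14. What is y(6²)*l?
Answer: 35/36 ≈ 0.97222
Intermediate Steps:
l = 7 (l = -½*(-14) = 7)
y(6²)*l = (5/(6²))*7 = (5/36)*7 = 35/36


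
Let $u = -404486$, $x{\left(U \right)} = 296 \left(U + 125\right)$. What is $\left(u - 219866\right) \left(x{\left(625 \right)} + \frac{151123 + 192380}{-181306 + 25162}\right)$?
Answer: $- \frac{450881318373978}{3253} \approx -1.386 \cdot 10^{11}$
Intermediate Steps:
$x{\left(U \right)} = 37000 + 296 U$ ($x{\left(U \right)} = 296 \left(125 + U\right) = 37000 + 296 U$)
$\left(u - 219866\right) \left(x{\left(625 \right)} + \frac{151123 + 192380}{-181306 + 25162}\right) = \left(-404486 - 219866\right) \left(\left(37000 + 296 \cdot 625\right) + \frac{151123 + 192380}{-181306 + 25162}\right) = - 624352 \left(\left(37000 + 185000\right) + \frac{343503}{-156144}\right) = - 624352 \left(222000 + 343503 \left(- \frac{1}{156144}\right)\right) = - 624352 \left(222000 - \frac{114501}{52048}\right) = \left(-624352\right) \frac{11554541499}{52048} = - \frac{450881318373978}{3253}$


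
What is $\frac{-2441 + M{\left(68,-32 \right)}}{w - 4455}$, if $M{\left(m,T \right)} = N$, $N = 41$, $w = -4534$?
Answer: $\frac{2400}{8989} \approx 0.26699$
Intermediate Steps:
$M{\left(m,T \right)} = 41$
$\frac{-2441 + M{\left(68,-32 \right)}}{w - 4455} = \frac{-2441 + 41}{-4534 - 4455} = - \frac{2400}{-8989} = \left(-2400\right) \left(- \frac{1}{8989}\right) = \frac{2400}{8989}$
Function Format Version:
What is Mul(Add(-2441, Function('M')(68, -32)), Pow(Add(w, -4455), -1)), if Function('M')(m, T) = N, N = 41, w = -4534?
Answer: Rational(2400, 8989) ≈ 0.26699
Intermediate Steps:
Function('M')(m, T) = 41
Mul(Add(-2441, Function('M')(68, -32)), Pow(Add(w, -4455), -1)) = Mul(Add(-2441, 41), Pow(Add(-4534, -4455), -1)) = Mul(-2400, Pow(-8989, -1)) = Mul(-2400, Rational(-1, 8989)) = Rational(2400, 8989)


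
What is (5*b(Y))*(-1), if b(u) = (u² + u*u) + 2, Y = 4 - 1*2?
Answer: -50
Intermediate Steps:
Y = 2 (Y = 4 - 2 = 2)
b(u) = 2 + 2*u² (b(u) = (u² + u²) + 2 = 2*u² + 2 = 2 + 2*u²)
(5*b(Y))*(-1) = (5*(2 + 2*2²))*(-1) = (5*(2 + 2*4))*(-1) = (5*(2 + 8))*(-1) = (5*10)*(-1) = 50*(-1) = -50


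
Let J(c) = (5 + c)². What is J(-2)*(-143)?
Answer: -1287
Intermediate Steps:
J(-2)*(-143) = (5 - 2)²*(-143) = 3²*(-143) = 9*(-143) = -1287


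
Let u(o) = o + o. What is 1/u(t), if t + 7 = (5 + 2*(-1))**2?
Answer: 1/4 ≈ 0.25000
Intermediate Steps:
t = 2 (t = -7 + (5 + 2*(-1))**2 = -7 + (5 - 2)**2 = -7 + 3**2 = -7 + 9 = 2)
u(o) = 2*o
1/u(t) = 1/(2*2) = 1/4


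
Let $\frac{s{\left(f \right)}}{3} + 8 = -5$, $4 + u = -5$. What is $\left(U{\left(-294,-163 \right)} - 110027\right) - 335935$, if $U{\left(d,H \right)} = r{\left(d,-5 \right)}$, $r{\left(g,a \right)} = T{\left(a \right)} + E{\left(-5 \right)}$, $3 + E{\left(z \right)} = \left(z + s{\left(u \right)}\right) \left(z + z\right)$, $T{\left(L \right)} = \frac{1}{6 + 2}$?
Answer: $- \frac{3564199}{8} \approx -4.4553 \cdot 10^{5}$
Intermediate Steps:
$u = -9$ ($u = -4 - 5 = -9$)
$s{\left(f \right)} = -39$ ($s{\left(f \right)} = -24 + 3 \left(-5\right) = -24 - 15 = -39$)
$T{\left(L \right)} = \frac{1}{8}$
$E{\left(z \right)} = -3 + 2 z \left(-39 + z\right)$ ($E{\left(z \right)} = -3 + \left(z - 39\right) \left(z + z\right) = -3 + \left(-39 + z\right) 2 z = -3 + 2 z \left(-39 + z\right)$)
$r{\left(g,a \right)} = \frac{3497}{8}$ ($r{\left(g,a \right)} = \frac{1}{8} - \left(-387 - 50\right) = \frac{1}{8} + \left(-3 + 390 + 2 \cdot 25\right) = \frac{1}{8} + \left(-3 + 390 + 50\right) = \frac{1}{8} + 437 = \frac{3497}{8}$)
$U{\left(d,H \right)} = \frac{3497}{8}$
$\left(U{\left(-294,-163 \right)} - 110027\right) - 335935 = \left(\frac{3497}{8} - 110027\right) - 335935 = - \frac{876719}{8} - 335935 = - \frac{3564199}{8}$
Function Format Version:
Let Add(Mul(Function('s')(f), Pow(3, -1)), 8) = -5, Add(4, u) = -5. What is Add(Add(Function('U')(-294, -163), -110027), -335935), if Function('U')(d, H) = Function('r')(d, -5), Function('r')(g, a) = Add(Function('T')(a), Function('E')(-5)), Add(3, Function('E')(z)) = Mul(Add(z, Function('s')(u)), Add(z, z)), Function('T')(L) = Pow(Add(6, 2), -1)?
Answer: Rational(-3564199, 8) ≈ -4.4553e+5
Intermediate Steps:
u = -9 (u = Add(-4, -5) = -9)
Function('s')(f) = -39 (Function('s')(f) = Add(-24, Mul(3, -5)) = Add(-24, -15) = -39)
Function('T')(L) = Rational(1, 8) (Function('T')(L) = Pow(8, -1) = Rational(1, 8))
Function('E')(z) = Add(-3, Mul(2, z, Add(-39, z))) (Function('E')(z) = Add(-3, Mul(Add(z, -39), Add(z, z))) = Add(-3, Mul(Add(-39, z), Mul(2, z))) = Add(-3, Mul(2, z, Add(-39, z))))
Function('r')(g, a) = Rational(3497, 8) (Function('r')(g, a) = Add(Rational(1, 8), Add(-3, Mul(-78, -5), Mul(2, Pow(-5, 2)))) = Add(Rational(1, 8), Add(-3, 390, Mul(2, 25))) = Add(Rational(1, 8), Add(-3, 390, 50)) = Add(Rational(1, 8), 437) = Rational(3497, 8))
Function('U')(d, H) = Rational(3497, 8)
Add(Add(Function('U')(-294, -163), -110027), -335935) = Add(Add(Rational(3497, 8), -110027), -335935) = Add(Rational(-876719, 8), -335935) = Rational(-3564199, 8)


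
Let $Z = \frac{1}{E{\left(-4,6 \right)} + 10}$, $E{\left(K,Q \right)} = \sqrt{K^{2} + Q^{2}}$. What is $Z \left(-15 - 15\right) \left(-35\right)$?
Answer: $\frac{875}{4} - \frac{175 \sqrt{13}}{4} \approx 61.007$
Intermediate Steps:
$Z = \frac{1}{10 + 2 \sqrt{13}}$ ($Z = \frac{1}{\sqrt{\left(-4\right)^{2} + 6^{2}} + 10} = \frac{1}{\sqrt{16 + 36} + 10} = \frac{1}{\sqrt{52} + 10} = \frac{1}{2 \sqrt{13} + 10} = \frac{1}{10 + 2 \sqrt{13}} \approx 0.058102$)
$Z \left(-15 - 15\right) \left(-35\right) = \left(\frac{5}{24} - \frac{\sqrt{13}}{24}\right) \left(-15 - 15\right) \left(-35\right) = \left(\frac{5}{24} - \frac{\sqrt{13}}{24}\right) \left(-30\right) \left(-35\right) = \left(- \frac{25}{4} + \frac{5 \sqrt{13}}{4}\right) \left(-35\right) = \frac{875}{4} - \frac{175 \sqrt{13}}{4}$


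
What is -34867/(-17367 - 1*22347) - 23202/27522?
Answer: 2120297/60722706 ≈ 0.034918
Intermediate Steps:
-34867/(-17367 - 1*22347) - 23202/27522 = -34867/(-17367 - 22347) - 23202*1/27522 = -34867/(-39714) - 1289/1529 = -34867*(-1/39714) - 1289/1529 = 34867/39714 - 1289/1529 = 2120297/60722706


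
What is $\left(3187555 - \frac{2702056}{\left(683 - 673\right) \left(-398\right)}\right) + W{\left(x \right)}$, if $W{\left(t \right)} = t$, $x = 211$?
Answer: $\frac{3172502684}{995} \approx 3.1884 \cdot 10^{6}$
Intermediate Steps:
$\left(3187555 - \frac{2702056}{\left(683 - 673\right) \left(-398\right)}\right) + W{\left(x \right)} = \left(3187555 - \frac{2702056}{\left(683 - 673\right) \left(-398\right)}\right) + 211 = \left(3187555 - \frac{2702056}{10 \left(-398\right)}\right) + 211 = \left(3187555 - \frac{2702056}{-3980}\right) + 211 = \left(3187555 - - \frac{675514}{995}\right) + 211 = \left(3187555 + \frac{675514}{995}\right) + 211 = \frac{3172292739}{995} + 211 = \frac{3172502684}{995}$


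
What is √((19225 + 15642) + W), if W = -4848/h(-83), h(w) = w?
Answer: √240601147/83 ≈ 186.88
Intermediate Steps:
W = 4848/83 (W = -4848/(-83) = -4848*(-1/83) = 4848/83 ≈ 58.410)
√((19225 + 15642) + W) = √((19225 + 15642) + 4848/83) = √(34867 + 4848/83) = √(2898809/83) = √240601147/83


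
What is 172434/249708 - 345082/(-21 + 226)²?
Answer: -13153866201/1748996450 ≈ -7.5208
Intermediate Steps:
172434/249708 - 345082/(-21 + 226)² = 172434*(1/249708) - 345082/(205²) = 28739/41618 - 345082/42025 = -13153866201/1748996450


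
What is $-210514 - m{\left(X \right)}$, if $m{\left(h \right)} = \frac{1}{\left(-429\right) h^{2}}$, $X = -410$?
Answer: $- \frac{15181196058599}{72114900} \approx -2.1051 \cdot 10^{5}$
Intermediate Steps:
$m{\left(h \right)} = - \frac{1}{429 h^{2}}$
$-210514 - m{\left(X \right)} = -210514 - - \frac{1}{429 \cdot 168100} = -210514 - \left(- \frac{1}{429}\right) \frac{1}{168100} = -210514 - - \frac{1}{72114900} = -210514 + \frac{1}{72114900} = - \frac{15181196058599}{72114900}$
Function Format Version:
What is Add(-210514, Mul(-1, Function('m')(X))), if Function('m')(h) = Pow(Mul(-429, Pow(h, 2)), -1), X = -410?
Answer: Rational(-15181196058599, 72114900) ≈ -2.1051e+5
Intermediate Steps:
Function('m')(h) = Mul(Rational(-1, 429), Pow(h, -2))
Add(-210514, Mul(-1, Function('m')(X))) = Add(-210514, Mul(-1, Mul(Rational(-1, 429), Pow(-410, -2)))) = Add(-210514, Mul(-1, Mul(Rational(-1, 429), Rational(1, 168100)))) = Add(-210514, Mul(-1, Rational(-1, 72114900))) = Add(-210514, Rational(1, 72114900)) = Rational(-15181196058599, 72114900)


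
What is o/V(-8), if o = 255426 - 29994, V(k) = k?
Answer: -28179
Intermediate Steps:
o = 225432
o/V(-8) = 225432/(-8) = 225432*(-1/8) = -28179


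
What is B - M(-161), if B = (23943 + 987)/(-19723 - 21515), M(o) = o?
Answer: 367466/2291 ≈ 160.40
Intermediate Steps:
B = -1385/2291 (B = 24930/(-41238) = 24930*(-1/41238) = -1385/2291 ≈ -0.60454)
B - M(-161) = -1385/2291 - 1*(-161) = -1385/2291 + 161 = 367466/2291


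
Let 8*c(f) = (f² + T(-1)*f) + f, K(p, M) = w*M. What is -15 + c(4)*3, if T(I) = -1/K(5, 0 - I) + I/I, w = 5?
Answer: -63/10 ≈ -6.3000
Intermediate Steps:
K(p, M) = 5*M
T(I) = 1 + 1/(5*I) (T(I) = -1/(5*(0 - I)) + I/I = -1/(5*(-I)) + 1 = -1/((-5*I)) + 1 = -(-1)/(5*I) + 1 = 1/(5*I) + 1 = 1 + 1/(5*I))
c(f) = f²/8 + 9*f/40 (c(f) = ((f² + ((⅕ - 1)/(-1))*f) + f)/8 = ((f² + (-1*(-⅘))*f) + f)/8 = ((f² + 4*f/5) + f)/8 = (f² + 9*f/5)/8 = f²/8 + 9*f/40)
-15 + c(4)*3 = -15 + ((1/40)*4*(9 + 5*4))*3 = -15 + ((1/40)*4*(9 + 20))*3 = -15 + ((1/40)*4*29)*3 = -15 + (29/10)*3 = -15 + 87/10 = -63/10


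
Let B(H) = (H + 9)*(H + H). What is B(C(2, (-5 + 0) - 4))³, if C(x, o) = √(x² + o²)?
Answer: 18958400 + 2056320*√85 ≈ 3.7917e+7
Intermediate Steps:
C(x, o) = √(o² + x²)
B(H) = 2*H*(9 + H) (B(H) = (9 + H)*(2*H) = 2*H*(9 + H))
B(C(2, (-5 + 0) - 4))³ = (2*√(((-5 + 0) - 4)² + 2²)*(9 + √(((-5 + 0) - 4)² + 2²)))³ = (2*√((-5 - 4)² + 4)*(9 + √((-5 - 4)² + 4)))³ = (2*√((-9)² + 4)*(9 + √((-9)² + 4)))³ = (2*√(81 + 4)*(9 + √(81 + 4)))³ = (2*√85*(9 + √85))³ = 680*√85*(9 + √85)³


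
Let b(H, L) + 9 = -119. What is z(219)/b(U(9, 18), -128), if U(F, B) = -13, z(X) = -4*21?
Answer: 21/32 ≈ 0.65625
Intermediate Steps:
z(X) = -84
b(H, L) = -128 (b(H, L) = -9 - 119 = -128)
z(219)/b(U(9, 18), -128) = -84/(-128) = -84*(-1/128) = 21/32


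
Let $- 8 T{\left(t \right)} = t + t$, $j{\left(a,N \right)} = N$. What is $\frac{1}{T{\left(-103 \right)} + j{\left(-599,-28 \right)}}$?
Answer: $- \frac{4}{9} \approx -0.44444$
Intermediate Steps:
$T{\left(t \right)} = - \frac{t}{4}$ ($T{\left(t \right)} = - \frac{t + t}{8} = - \frac{2 t}{8} = - \frac{t}{4}$)
$\frac{1}{T{\left(-103 \right)} + j{\left(-599,-28 \right)}} = \frac{1}{\left(- \frac{1}{4}\right) \left(-103\right) - 28} = \frac{1}{\frac{103}{4} - 28} = \frac{1}{- \frac{9}{4}} = - \frac{4}{9}$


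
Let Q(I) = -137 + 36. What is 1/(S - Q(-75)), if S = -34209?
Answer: -1/34108 ≈ -2.9319e-5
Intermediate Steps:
Q(I) = -101
1/(S - Q(-75)) = 1/(-34209 - 1*(-101)) = 1/(-34209 + 101) = 1/(-34108) = -1/34108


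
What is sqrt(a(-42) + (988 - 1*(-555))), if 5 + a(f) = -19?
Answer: 7*sqrt(31) ≈ 38.974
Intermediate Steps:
a(f) = -24 (a(f) = -5 - 19 = -24)
sqrt(a(-42) + (988 - 1*(-555))) = sqrt(-24 + (988 - 1*(-555))) = sqrt(-24 + (988 + 555)) = sqrt(-24 + 1543) = sqrt(1519) = 7*sqrt(31)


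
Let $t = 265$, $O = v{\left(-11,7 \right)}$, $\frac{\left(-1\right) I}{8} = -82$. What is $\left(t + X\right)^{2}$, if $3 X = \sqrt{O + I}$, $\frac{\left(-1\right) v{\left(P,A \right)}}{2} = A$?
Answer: $\frac{\left(795 + \sqrt{642}\right)^{2}}{9} \approx 74773.0$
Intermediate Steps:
$I = 656$ ($I = \left(-8\right) \left(-82\right) = 656$)
$v{\left(P,A \right)} = - 2 A$
$O = -14$ ($O = \left(-2\right) 7 = -14$)
$X = \frac{\sqrt{642}}{3}$ ($X = \frac{\sqrt{-14 + 656}}{3} = \frac{\sqrt{642}}{3} \approx 8.4459$)
$\left(t + X\right)^{2} = \left(265 + \frac{\sqrt{642}}{3}\right)^{2}$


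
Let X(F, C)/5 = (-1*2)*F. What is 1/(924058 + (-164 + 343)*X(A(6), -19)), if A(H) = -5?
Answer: 1/933008 ≈ 1.0718e-6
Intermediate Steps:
X(F, C) = -10*F (X(F, C) = 5*((-1*2)*F) = 5*(-2*F) = -10*F)
1/(924058 + (-164 + 343)*X(A(6), -19)) = 1/(924058 + (-164 + 343)*(-10*(-5))) = 1/(924058 + 179*50) = 1/(924058 + 8950) = 1/933008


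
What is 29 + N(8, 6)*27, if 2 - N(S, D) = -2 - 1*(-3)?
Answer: 56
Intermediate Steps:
N(S, D) = 1 (N(S, D) = 2 - (-2 - 1*(-3)) = 2 - (-2 + 3) = 2 - 1*1 = 2 - 1 = 1)
29 + N(8, 6)*27 = 29 + 1*27 = 29 + 27 = 56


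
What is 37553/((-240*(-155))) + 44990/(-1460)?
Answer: -80940031/2715600 ≈ -29.806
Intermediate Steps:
37553/((-240*(-155))) + 44990/(-1460) = 37553/37200 + 44990*(-1/1460) = 37553*(1/37200) - 4499/146 = 37553/37200 - 4499/146 = -80940031/2715600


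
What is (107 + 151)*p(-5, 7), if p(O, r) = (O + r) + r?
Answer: 2322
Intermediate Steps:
p(O, r) = O + 2*r
(107 + 151)*p(-5, 7) = (107 + 151)*(-5 + 2*7) = 258*(-5 + 14) = 258*9 = 2322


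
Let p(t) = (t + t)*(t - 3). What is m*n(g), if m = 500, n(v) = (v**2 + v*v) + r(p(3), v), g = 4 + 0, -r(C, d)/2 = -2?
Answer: 18000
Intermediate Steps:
p(t) = 2*t*(-3 + t) (p(t) = (2*t)*(-3 + t) = 2*t*(-3 + t))
r(C, d) = 4 (r(C, d) = -2*(-2) = 4)
g = 4
n(v) = 4 + 2*v**2 (n(v) = (v**2 + v*v) + 4 = (v**2 + v**2) + 4 = 2*v**2 + 4 = 4 + 2*v**2)
m*n(g) = 500*(4 + 2*4**2) = 500*(4 + 2*16) = 500*(4 + 32) = 500*36 = 18000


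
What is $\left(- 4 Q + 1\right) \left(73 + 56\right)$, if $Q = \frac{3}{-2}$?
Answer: $903$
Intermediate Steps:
$Q = - \frac{3}{2}$ ($Q = 3 \left(- \frac{1}{2}\right) = - \frac{3}{2} \approx -1.5$)
$\left(- 4 Q + 1\right) \left(73 + 56\right) = \left(\left(-4\right) \left(- \frac{3}{2}\right) + 1\right) \left(73 + 56\right) = \left(6 + 1\right) 129 = 7 \cdot 129 = 903$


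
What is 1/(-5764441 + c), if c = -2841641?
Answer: -1/8606082 ≈ -1.1620e-7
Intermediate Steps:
1/(-5764441 + c) = 1/(-5764441 - 2841641) = 1/(-8606082) = -1/8606082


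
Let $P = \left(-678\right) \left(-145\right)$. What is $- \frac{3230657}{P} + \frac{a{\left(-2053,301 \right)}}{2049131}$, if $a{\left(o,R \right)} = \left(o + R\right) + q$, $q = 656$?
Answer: $- \frac{6620147156827}{201450068610} \approx -32.862$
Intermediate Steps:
$P = 98310$
$a{\left(o,R \right)} = 656 + R + o$ ($a{\left(o,R \right)} = \left(o + R\right) + 656 = \left(R + o\right) + 656 = 656 + R + o$)
$- \frac{3230657}{P} + \frac{a{\left(-2053,301 \right)}}{2049131} = - \frac{3230657}{98310} + \frac{656 + 301 - 2053}{2049131} = \left(-3230657\right) \frac{1}{98310} - \frac{1096}{2049131} = - \frac{3230657}{98310} - \frac{1096}{2049131} = - \frac{6620147156827}{201450068610}$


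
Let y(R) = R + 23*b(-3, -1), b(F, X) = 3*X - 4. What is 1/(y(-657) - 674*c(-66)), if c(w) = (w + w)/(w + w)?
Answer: -1/1492 ≈ -0.00067024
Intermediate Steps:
b(F, X) = -4 + 3*X
y(R) = -161 + R (y(R) = R + 23*(-4 + 3*(-1)) = R + 23*(-4 - 3) = R + 23*(-7) = R - 161 = -161 + R)
c(w) = 1 (c(w) = (2*w)/((2*w)) = (2*w)*(1/(2*w)) = 1)
1/(y(-657) - 674*c(-66)) = 1/((-161 - 657) - 674*1) = 1/(-818 - 674) = 1/(-1492) = -1/1492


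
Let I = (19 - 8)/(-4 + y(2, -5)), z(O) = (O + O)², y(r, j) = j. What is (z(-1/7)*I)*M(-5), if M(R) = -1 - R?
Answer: -176/441 ≈ -0.39909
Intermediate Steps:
z(O) = 4*O² (z(O) = (2*O)² = 4*O²)
I = -11/9 (I = (19 - 8)/(-4 - 5) = 11/(-9) = 11*(-⅑) = -11/9 ≈ -1.2222)
(z(-1/7)*I)*M(-5) = ((4*(-1/7)²)*(-11/9))*(-1 - 1*(-5)) = ((4*(-1*⅐)²)*(-11/9))*(-1 + 5) = ((4*(-⅐)²)*(-11/9))*4 = ((4*(1/49))*(-11/9))*4 = ((4/49)*(-11/9))*4 = -44/441*4 = -176/441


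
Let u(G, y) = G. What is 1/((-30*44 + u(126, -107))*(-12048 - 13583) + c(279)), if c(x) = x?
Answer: 1/30603693 ≈ 3.2676e-8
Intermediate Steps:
1/((-30*44 + u(126, -107))*(-12048 - 13583) + c(279)) = 1/((-30*44 + 126)*(-12048 - 13583) + 279) = 1/((-1320 + 126)*(-25631) + 279) = 1/(-1194*(-25631) + 279) = 1/(30603414 + 279) = 1/30603693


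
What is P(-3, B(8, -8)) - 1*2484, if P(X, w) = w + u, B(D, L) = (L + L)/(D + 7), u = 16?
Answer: -37036/15 ≈ -2469.1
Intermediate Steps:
B(D, L) = 2*L/(7 + D) (B(D, L) = (2*L)/(7 + D) = 2*L/(7 + D))
P(X, w) = 16 + w (P(X, w) = w + 16 = 16 + w)
P(-3, B(8, -8)) - 1*2484 = (16 + 2*(-8)/(7 + 8)) - 1*2484 = (16 + 2*(-8)/15) - 2484 = (16 + 2*(-8)*(1/15)) - 2484 = (16 - 16/15) - 2484 = 224/15 - 2484 = -37036/15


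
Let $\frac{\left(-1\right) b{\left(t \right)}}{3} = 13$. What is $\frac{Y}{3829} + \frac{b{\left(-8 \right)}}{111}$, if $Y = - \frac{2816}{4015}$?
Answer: $- \frac{18178077}{51710645} \approx -0.35153$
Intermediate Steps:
$b{\left(t \right)} = -39$ ($b{\left(t \right)} = \left(-3\right) 13 = -39$)
$Y = - \frac{256}{365}$ ($Y = \left(-2816\right) \frac{1}{4015} = - \frac{256}{365} \approx -0.70137$)
$\frac{Y}{3829} + \frac{b{\left(-8 \right)}}{111} = - \frac{256}{365 \cdot 3829} - \frac{39}{111} = \left(- \frac{256}{365}\right) \frac{1}{3829} - \frac{13}{37} = - \frac{256}{1397585} - \frac{13}{37} = - \frac{18178077}{51710645}$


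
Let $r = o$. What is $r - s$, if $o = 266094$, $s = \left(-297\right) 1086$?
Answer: $588636$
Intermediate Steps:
$s = -322542$
$r = 266094$
$r - s = 266094 - -322542 = 266094 + 322542 = 588636$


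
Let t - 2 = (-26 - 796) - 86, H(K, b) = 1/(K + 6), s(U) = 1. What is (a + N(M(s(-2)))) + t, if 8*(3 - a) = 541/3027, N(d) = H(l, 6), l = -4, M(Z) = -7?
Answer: -21855481/24216 ≈ -902.52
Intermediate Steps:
H(K, b) = 1/(6 + K)
t = -906 (t = 2 + ((-26 - 796) - 86) = 2 + (-822 - 86) = 2 - 908 = -906)
N(d) = ½ (N(d) = 1/(6 - 4) = 1/2 = ½)
a = 72107/24216 (a = 3 - 541/(8*3027) = 3 - ⅛*541/3027 = 3 - 541/24216 = 72107/24216 ≈ 2.9777)
(a + N(M(s(-2)))) + t = (72107/24216 + ½) - 906 = 84215/24216 - 906 = -21855481/24216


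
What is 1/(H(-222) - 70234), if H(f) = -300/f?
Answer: -37/2598608 ≈ -1.4238e-5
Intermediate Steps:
1/(H(-222) - 70234) = 1/(-300/(-222) - 70234) = 1/(-300*(-1/222) - 70234) = 1/(50/37 - 70234) = 1/(-2598608/37) = -37/2598608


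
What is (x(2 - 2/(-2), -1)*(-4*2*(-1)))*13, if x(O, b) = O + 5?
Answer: 832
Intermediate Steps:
x(O, b) = 5 + O
(x(2 - 2/(-2), -1)*(-4*2*(-1)))*13 = ((5 + (2 - 2/(-2)))*(-4*2*(-1)))*13 = ((5 + (2 - ½*(-2)))*(-8*(-1)))*13 = ((5 + (2 + 1))*8)*13 = ((5 + 3)*8)*13 = (8*8)*13 = 64*13 = 832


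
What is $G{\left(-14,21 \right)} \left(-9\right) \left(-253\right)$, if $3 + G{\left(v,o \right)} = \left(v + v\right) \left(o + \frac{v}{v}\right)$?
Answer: $-1409463$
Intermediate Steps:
$G{\left(v,o \right)} = -3 + 2 v \left(1 + o\right)$ ($G{\left(v,o \right)} = -3 + \left(v + v\right) \left(o + \frac{v}{v}\right) = -3 + 2 v \left(o + 1\right) = -3 + 2 v \left(1 + o\right)$)
$G{\left(-14,21 \right)} \left(-9\right) \left(-253\right) = \left(-3 + 2 \left(-14\right) + 2 \cdot 21 \left(-14\right)\right) \left(-9\right) \left(-253\right) = \left(-3 - 28 - 588\right) \left(-9\right) \left(-253\right) = \left(-619\right) \left(-9\right) \left(-253\right) = 5571 \left(-253\right) = -1409463$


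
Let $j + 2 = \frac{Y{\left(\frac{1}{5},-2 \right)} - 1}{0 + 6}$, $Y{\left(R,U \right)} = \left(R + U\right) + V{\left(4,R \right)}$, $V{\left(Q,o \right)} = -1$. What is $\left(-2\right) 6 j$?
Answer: $\frac{158}{5} \approx 31.6$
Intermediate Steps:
$Y{\left(R,U \right)} = -1 + R + U$ ($Y{\left(R,U \right)} = \left(R + U\right) - 1 = -1 + R + U$)
$j = - \frac{79}{30}$ ($j = -2 + \frac{\left(-1 + \frac{1}{5} - 2\right) - 1}{0 + 6} = -2 + \frac{\left(-1 + \frac{1}{5} - 2\right) - 1}{6} = -2 + \left(- \frac{14}{5} - 1\right) \frac{1}{6} = -2 - \frac{19}{30} = - \frac{79}{30} \approx -2.6333$)
$\left(-2\right) 6 j = \left(-2\right) 6 \left(- \frac{79}{30}\right) = \left(-12\right) \left(- \frac{79}{30}\right) = \frac{158}{5}$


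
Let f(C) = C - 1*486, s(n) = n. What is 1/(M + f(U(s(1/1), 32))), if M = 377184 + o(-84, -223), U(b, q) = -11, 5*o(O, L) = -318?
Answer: 5/1883117 ≈ 2.6552e-6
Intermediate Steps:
o(O, L) = -318/5 (o(O, L) = (⅕)*(-318) = -318/5)
f(C) = -486 + C (f(C) = C - 486 = -486 + C)
M = 1885602/5 (M = 377184 - 318/5 = 1885602/5 ≈ 3.7712e+5)
1/(M + f(U(s(1/1), 32))) = 1/(1885602/5 + (-486 - 11)) = 1/(1885602/5 - 497) = 1/(1883117/5) = 5/1883117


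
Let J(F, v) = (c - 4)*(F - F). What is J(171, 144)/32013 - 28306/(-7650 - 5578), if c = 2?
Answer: 14153/6614 ≈ 2.1399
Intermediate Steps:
J(F, v) = 0 (J(F, v) = (2 - 4)*(F - F) = -2*0 = 0)
J(171, 144)/32013 - 28306/(-7650 - 5578) = 0/32013 - 28306/(-7650 - 5578) = 0*(1/32013) - 28306/(-13228) = 0 - 28306*(-1/13228) = 0 + 14153/6614 = 14153/6614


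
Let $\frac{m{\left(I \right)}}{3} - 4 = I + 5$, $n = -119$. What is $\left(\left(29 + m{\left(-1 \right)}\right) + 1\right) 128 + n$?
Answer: $6793$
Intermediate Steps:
$m{\left(I \right)} = 27 + 3 I$ ($m{\left(I \right)} = 12 + 3 \left(I + 5\right) = 12 + 3 \left(5 + I\right) = 12 + \left(15 + 3 I\right) = 27 + 3 I$)
$\left(\left(29 + m{\left(-1 \right)}\right) + 1\right) 128 + n = \left(\left(29 + \left(27 + 3 \left(-1\right)\right)\right) + 1\right) 128 - 119 = \left(\left(29 + \left(27 - 3\right)\right) + 1\right) 128 - 119 = \left(\left(29 + 24\right) + 1\right) 128 - 119 = \left(53 + 1\right) 128 - 119 = 54 \cdot 128 - 119 = 6912 - 119 = 6793$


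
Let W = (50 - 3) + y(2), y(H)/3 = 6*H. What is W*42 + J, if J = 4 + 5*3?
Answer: 3505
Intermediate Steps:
y(H) = 18*H (y(H) = 3*(6*H) = 18*H)
J = 19 (J = 4 + 15 = 19)
W = 83 (W = (50 - 3) + 18*2 = 47 + 36 = 83)
W*42 + J = 83*42 + 19 = 3486 + 19 = 3505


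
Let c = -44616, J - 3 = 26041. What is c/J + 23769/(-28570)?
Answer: -473429739/186019270 ≈ -2.5451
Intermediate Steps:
J = 26044 (J = 3 + 26041 = 26044)
c/J + 23769/(-28570) = -44616/26044 + 23769/(-28570) = -44616*1/26044 + 23769*(-1/28570) = -11154/6511 - 23769/28570 = -473429739/186019270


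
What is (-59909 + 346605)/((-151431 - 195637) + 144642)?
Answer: -143348/101213 ≈ -1.4163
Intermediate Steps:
(-59909 + 346605)/((-151431 - 195637) + 144642) = 286696/(-347068 + 144642) = 286696/(-202426) = 286696*(-1/202426) = -143348/101213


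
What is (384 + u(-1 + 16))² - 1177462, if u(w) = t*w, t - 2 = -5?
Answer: -1062541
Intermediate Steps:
t = -3 (t = 2 - 5 = -3)
u(w) = -3*w
(384 + u(-1 + 16))² - 1177462 = (384 - 3*(-1 + 16))² - 1177462 = (384 - 3*15)² - 1177462 = (384 - 45)² - 1177462 = 339² - 1177462 = 114921 - 1177462 = -1062541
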